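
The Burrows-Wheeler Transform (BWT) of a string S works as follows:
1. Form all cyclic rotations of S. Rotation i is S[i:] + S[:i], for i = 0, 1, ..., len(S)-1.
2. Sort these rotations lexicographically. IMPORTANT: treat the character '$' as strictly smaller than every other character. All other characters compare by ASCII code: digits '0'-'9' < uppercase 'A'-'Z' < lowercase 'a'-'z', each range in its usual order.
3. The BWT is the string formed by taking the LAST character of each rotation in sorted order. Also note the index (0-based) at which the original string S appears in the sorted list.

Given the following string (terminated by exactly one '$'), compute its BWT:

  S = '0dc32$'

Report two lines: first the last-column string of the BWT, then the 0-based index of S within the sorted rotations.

All 6 rotations (rotation i = S[i:]+S[:i]):
  rot[0] = 0dc32$
  rot[1] = dc32$0
  rot[2] = c32$0d
  rot[3] = 32$0dc
  rot[4] = 2$0dc3
  rot[5] = $0dc32
Sorted (with $ < everything):
  sorted[0] = $0dc32  (last char: '2')
  sorted[1] = 0dc32$  (last char: '$')
  sorted[2] = 2$0dc3  (last char: '3')
  sorted[3] = 32$0dc  (last char: 'c')
  sorted[4] = c32$0d  (last char: 'd')
  sorted[5] = dc32$0  (last char: '0')
Last column: 2$3cd0
Original string S is at sorted index 1

Answer: 2$3cd0
1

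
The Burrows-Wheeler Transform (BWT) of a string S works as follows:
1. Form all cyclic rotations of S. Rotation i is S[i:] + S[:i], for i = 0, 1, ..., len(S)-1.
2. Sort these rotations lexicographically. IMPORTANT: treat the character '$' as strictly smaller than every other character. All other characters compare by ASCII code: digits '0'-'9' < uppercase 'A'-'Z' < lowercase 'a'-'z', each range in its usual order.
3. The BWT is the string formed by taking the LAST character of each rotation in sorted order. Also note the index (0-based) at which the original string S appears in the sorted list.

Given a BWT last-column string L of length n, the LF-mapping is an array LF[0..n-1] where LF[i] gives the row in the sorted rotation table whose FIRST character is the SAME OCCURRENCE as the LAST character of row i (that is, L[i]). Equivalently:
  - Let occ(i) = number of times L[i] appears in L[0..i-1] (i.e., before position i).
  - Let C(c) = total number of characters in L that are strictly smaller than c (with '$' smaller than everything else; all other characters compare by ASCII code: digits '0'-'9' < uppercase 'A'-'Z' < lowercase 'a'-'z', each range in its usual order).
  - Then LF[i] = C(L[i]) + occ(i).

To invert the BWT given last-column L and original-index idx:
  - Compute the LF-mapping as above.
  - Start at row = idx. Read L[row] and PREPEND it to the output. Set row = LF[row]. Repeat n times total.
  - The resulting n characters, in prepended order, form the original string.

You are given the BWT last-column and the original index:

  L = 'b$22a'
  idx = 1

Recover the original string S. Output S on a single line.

LF mapping: 4 0 1 2 3
Walk LF starting at row 1, prepending L[row]:
  step 1: row=1, L[1]='$', prepend. Next row=LF[1]=0
  step 2: row=0, L[0]='b', prepend. Next row=LF[0]=4
  step 3: row=4, L[4]='a', prepend. Next row=LF[4]=3
  step 4: row=3, L[3]='2', prepend. Next row=LF[3]=2
  step 5: row=2, L[2]='2', prepend. Next row=LF[2]=1
Reversed output: 22ab$

Answer: 22ab$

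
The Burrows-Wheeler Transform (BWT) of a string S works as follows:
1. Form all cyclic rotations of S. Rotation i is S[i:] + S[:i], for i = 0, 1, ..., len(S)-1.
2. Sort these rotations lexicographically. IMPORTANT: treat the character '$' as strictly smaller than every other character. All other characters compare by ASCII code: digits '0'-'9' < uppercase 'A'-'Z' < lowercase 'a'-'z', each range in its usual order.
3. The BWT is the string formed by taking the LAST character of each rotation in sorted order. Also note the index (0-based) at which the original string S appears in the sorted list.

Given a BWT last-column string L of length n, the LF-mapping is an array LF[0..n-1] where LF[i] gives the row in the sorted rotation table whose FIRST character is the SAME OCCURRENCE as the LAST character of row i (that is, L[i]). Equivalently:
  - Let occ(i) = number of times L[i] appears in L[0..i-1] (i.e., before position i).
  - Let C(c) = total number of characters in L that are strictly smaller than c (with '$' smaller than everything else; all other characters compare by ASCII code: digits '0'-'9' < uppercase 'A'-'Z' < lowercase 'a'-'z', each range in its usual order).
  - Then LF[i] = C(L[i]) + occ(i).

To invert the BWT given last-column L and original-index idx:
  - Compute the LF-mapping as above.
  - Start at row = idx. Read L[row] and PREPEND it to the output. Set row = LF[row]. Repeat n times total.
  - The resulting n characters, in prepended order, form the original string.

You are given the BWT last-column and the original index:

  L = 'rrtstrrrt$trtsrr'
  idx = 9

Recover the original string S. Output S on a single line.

Answer: srrrtstrttrrtrr$

Derivation:
LF mapping: 1 2 11 9 12 3 4 5 13 0 14 6 15 10 7 8
Walk LF starting at row 9, prepending L[row]:
  step 1: row=9, L[9]='$', prepend. Next row=LF[9]=0
  step 2: row=0, L[0]='r', prepend. Next row=LF[0]=1
  step 3: row=1, L[1]='r', prepend. Next row=LF[1]=2
  step 4: row=2, L[2]='t', prepend. Next row=LF[2]=11
  step 5: row=11, L[11]='r', prepend. Next row=LF[11]=6
  step 6: row=6, L[6]='r', prepend. Next row=LF[6]=4
  step 7: row=4, L[4]='t', prepend. Next row=LF[4]=12
  step 8: row=12, L[12]='t', prepend. Next row=LF[12]=15
  step 9: row=15, L[15]='r', prepend. Next row=LF[15]=8
  step 10: row=8, L[8]='t', prepend. Next row=LF[8]=13
  step 11: row=13, L[13]='s', prepend. Next row=LF[13]=10
  step 12: row=10, L[10]='t', prepend. Next row=LF[10]=14
  step 13: row=14, L[14]='r', prepend. Next row=LF[14]=7
  step 14: row=7, L[7]='r', prepend. Next row=LF[7]=5
  step 15: row=5, L[5]='r', prepend. Next row=LF[5]=3
  step 16: row=3, L[3]='s', prepend. Next row=LF[3]=9
Reversed output: srrrtstrttrrtrr$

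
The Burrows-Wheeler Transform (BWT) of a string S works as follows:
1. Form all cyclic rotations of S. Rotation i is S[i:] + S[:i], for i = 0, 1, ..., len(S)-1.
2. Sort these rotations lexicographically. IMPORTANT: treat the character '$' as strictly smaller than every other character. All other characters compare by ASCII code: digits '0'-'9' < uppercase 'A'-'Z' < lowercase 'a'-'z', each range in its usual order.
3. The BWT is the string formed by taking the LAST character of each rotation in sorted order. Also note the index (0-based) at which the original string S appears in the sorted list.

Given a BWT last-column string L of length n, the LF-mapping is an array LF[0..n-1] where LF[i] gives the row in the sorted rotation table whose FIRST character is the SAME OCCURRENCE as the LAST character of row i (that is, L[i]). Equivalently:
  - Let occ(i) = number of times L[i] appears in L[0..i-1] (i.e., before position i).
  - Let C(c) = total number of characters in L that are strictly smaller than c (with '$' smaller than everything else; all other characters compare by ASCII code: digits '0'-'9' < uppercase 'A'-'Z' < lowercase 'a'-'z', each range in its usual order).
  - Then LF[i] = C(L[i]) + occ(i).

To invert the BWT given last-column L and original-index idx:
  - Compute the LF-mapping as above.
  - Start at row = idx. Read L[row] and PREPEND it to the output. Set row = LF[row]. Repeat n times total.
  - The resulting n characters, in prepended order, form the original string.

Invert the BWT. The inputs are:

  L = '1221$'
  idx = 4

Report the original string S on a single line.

LF mapping: 1 3 4 2 0
Walk LF starting at row 4, prepending L[row]:
  step 1: row=4, L[4]='$', prepend. Next row=LF[4]=0
  step 2: row=0, L[0]='1', prepend. Next row=LF[0]=1
  step 3: row=1, L[1]='2', prepend. Next row=LF[1]=3
  step 4: row=3, L[3]='1', prepend. Next row=LF[3]=2
  step 5: row=2, L[2]='2', prepend. Next row=LF[2]=4
Reversed output: 2121$

Answer: 2121$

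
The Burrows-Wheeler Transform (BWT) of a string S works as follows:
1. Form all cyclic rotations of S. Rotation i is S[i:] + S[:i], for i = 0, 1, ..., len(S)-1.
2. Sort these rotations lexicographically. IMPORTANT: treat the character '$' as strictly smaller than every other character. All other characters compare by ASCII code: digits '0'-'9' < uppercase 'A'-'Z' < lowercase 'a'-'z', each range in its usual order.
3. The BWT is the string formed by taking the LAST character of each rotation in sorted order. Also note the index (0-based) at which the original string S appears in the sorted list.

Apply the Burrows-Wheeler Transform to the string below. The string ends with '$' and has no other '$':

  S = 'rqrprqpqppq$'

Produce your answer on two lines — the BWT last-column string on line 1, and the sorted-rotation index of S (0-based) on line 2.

All 12 rotations (rotation i = S[i:]+S[:i]):
  rot[0] = rqrprqpqppq$
  rot[1] = qrprqpqppq$r
  rot[2] = rprqpqppq$rq
  rot[3] = prqpqppq$rqr
  rot[4] = rqpqppq$rqrp
  rot[5] = qpqppq$rqrpr
  rot[6] = pqppq$rqrprq
  rot[7] = qppq$rqrprqp
  rot[8] = ppq$rqrprqpq
  rot[9] = pq$rqrprqpqp
  rot[10] = q$rqrprqpqpp
  rot[11] = $rqrprqpqppq
Sorted (with $ < everything):
  sorted[0] = $rqrprqpqppq  (last char: 'q')
  sorted[1] = ppq$rqrprqpq  (last char: 'q')
  sorted[2] = pq$rqrprqpqp  (last char: 'p')
  sorted[3] = pqppq$rqrprq  (last char: 'q')
  sorted[4] = prqpqppq$rqr  (last char: 'r')
  sorted[5] = q$rqrprqpqpp  (last char: 'p')
  sorted[6] = qppq$rqrprqp  (last char: 'p')
  sorted[7] = qpqppq$rqrpr  (last char: 'r')
  sorted[8] = qrprqpqppq$r  (last char: 'r')
  sorted[9] = rprqpqppq$rq  (last char: 'q')
  sorted[10] = rqpqppq$rqrp  (last char: 'p')
  sorted[11] = rqrprqpqppq$  (last char: '$')
Last column: qqpqrpprrqp$
Original string S is at sorted index 11

Answer: qqpqrpprrqp$
11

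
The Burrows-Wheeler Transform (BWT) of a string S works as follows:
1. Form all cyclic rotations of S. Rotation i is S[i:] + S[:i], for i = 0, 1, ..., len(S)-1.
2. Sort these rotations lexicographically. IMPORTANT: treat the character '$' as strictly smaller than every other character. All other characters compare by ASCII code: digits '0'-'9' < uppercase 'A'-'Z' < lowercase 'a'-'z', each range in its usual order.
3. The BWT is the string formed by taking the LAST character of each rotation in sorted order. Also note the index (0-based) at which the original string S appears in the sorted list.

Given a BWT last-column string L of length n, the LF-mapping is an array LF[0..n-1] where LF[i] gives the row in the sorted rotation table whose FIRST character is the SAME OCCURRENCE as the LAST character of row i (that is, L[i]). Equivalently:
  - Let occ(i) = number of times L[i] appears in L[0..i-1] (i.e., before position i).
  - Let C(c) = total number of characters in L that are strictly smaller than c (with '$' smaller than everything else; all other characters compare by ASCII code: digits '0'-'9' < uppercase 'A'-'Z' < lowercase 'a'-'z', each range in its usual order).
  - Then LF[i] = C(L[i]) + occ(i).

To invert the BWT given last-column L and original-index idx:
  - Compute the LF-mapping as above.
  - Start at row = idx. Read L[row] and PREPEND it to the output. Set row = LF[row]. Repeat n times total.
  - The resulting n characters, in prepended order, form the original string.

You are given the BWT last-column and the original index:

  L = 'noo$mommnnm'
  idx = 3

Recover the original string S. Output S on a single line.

Answer: mnomnommon$

Derivation:
LF mapping: 5 8 9 0 1 10 2 3 6 7 4
Walk LF starting at row 3, prepending L[row]:
  step 1: row=3, L[3]='$', prepend. Next row=LF[3]=0
  step 2: row=0, L[0]='n', prepend. Next row=LF[0]=5
  step 3: row=5, L[5]='o', prepend. Next row=LF[5]=10
  step 4: row=10, L[10]='m', prepend. Next row=LF[10]=4
  step 5: row=4, L[4]='m', prepend. Next row=LF[4]=1
  step 6: row=1, L[1]='o', prepend. Next row=LF[1]=8
  step 7: row=8, L[8]='n', prepend. Next row=LF[8]=6
  step 8: row=6, L[6]='m', prepend. Next row=LF[6]=2
  step 9: row=2, L[2]='o', prepend. Next row=LF[2]=9
  step 10: row=9, L[9]='n', prepend. Next row=LF[9]=7
  step 11: row=7, L[7]='m', prepend. Next row=LF[7]=3
Reversed output: mnomnommon$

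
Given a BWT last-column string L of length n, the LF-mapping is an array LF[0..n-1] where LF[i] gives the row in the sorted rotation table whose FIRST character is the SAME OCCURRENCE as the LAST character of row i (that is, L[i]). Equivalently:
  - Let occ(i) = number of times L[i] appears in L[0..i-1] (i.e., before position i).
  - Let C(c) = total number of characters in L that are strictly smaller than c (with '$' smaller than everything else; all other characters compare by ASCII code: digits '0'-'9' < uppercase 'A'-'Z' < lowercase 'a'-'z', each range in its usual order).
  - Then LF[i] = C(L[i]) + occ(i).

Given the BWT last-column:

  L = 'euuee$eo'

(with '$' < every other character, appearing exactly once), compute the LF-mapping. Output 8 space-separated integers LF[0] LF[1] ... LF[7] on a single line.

Char counts: '$':1, 'e':4, 'o':1, 'u':2
C (first-col start): C('$')=0, C('e')=1, C('o')=5, C('u')=6
L[0]='e': occ=0, LF[0]=C('e')+0=1+0=1
L[1]='u': occ=0, LF[1]=C('u')+0=6+0=6
L[2]='u': occ=1, LF[2]=C('u')+1=6+1=7
L[3]='e': occ=1, LF[3]=C('e')+1=1+1=2
L[4]='e': occ=2, LF[4]=C('e')+2=1+2=3
L[5]='$': occ=0, LF[5]=C('$')+0=0+0=0
L[6]='e': occ=3, LF[6]=C('e')+3=1+3=4
L[7]='o': occ=0, LF[7]=C('o')+0=5+0=5

Answer: 1 6 7 2 3 0 4 5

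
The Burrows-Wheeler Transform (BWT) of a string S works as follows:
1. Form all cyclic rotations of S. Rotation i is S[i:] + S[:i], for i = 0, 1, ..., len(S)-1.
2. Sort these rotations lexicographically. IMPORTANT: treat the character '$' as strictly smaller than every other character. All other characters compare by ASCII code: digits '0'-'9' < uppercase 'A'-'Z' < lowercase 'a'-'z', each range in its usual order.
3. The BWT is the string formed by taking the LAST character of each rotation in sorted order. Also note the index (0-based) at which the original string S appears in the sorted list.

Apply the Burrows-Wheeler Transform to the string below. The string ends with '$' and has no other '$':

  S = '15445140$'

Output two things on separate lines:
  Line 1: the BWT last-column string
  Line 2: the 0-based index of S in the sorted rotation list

Answer: 045$15441
3

Derivation:
All 9 rotations (rotation i = S[i:]+S[:i]):
  rot[0] = 15445140$
  rot[1] = 5445140$1
  rot[2] = 445140$15
  rot[3] = 45140$154
  rot[4] = 5140$1544
  rot[5] = 140$15445
  rot[6] = 40$154451
  rot[7] = 0$1544514
  rot[8] = $15445140
Sorted (with $ < everything):
  sorted[0] = $15445140  (last char: '0')
  sorted[1] = 0$1544514  (last char: '4')
  sorted[2] = 140$15445  (last char: '5')
  sorted[3] = 15445140$  (last char: '$')
  sorted[4] = 40$154451  (last char: '1')
  sorted[5] = 445140$15  (last char: '5')
  sorted[6] = 45140$154  (last char: '4')
  sorted[7] = 5140$1544  (last char: '4')
  sorted[8] = 5445140$1  (last char: '1')
Last column: 045$15441
Original string S is at sorted index 3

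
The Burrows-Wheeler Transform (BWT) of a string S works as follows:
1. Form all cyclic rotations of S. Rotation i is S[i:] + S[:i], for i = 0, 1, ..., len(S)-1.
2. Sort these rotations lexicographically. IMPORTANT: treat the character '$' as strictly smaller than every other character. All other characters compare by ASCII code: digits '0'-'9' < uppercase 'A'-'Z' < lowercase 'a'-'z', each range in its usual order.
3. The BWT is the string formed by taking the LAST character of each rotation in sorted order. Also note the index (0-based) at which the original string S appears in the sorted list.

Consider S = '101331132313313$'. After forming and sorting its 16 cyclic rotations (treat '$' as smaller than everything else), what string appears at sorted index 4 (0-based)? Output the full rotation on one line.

All 16 rotations (rotation i = S[i:]+S[:i]):
  rot[0] = 101331132313313$
  rot[1] = 01331132313313$1
  rot[2] = 1331132313313$10
  rot[3] = 331132313313$101
  rot[4] = 31132313313$1013
  rot[5] = 1132313313$10133
  rot[6] = 132313313$101331
  rot[7] = 32313313$1013311
  rot[8] = 2313313$10133113
  rot[9] = 313313$101331132
  rot[10] = 13313$1013311323
  rot[11] = 3313$10133113231
  rot[12] = 313$101331132313
  rot[13] = 13$1013311323133
  rot[14] = 3$10133113231331
  rot[15] = $101331132313313
Sorted (with $ < everything):
  sorted[0] = $101331132313313
  sorted[1] = 01331132313313$1
  sorted[2] = 101331132313313$
  sorted[3] = 1132313313$10133
  sorted[4] = 13$1013311323133
  sorted[5] = 132313313$101331
  sorted[6] = 1331132313313$10
  sorted[7] = 13313$1013311323
  sorted[8] = 2313313$10133113
  sorted[9] = 3$10133113231331
  sorted[10] = 31132313313$1013
  sorted[11] = 313$101331132313
  sorted[12] = 313313$101331132
  sorted[13] = 32313313$1013311
  sorted[14] = 331132313313$101
  sorted[15] = 3313$10133113231
sorted[4] = 13$1013311323133

Answer: 13$1013311323133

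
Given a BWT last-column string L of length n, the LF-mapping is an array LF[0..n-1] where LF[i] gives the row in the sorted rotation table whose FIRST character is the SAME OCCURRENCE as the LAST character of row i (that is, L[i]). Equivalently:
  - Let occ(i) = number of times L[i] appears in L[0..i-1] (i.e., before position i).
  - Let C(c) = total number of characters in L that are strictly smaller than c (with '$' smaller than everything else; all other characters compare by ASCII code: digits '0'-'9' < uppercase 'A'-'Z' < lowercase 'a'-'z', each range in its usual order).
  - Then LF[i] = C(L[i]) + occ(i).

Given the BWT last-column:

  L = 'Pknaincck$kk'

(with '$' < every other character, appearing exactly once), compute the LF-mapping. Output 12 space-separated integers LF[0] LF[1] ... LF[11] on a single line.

Answer: 1 6 10 2 5 11 3 4 7 0 8 9

Derivation:
Char counts: '$':1, 'P':1, 'a':1, 'c':2, 'i':1, 'k':4, 'n':2
C (first-col start): C('$')=0, C('P')=1, C('a')=2, C('c')=3, C('i')=5, C('k')=6, C('n')=10
L[0]='P': occ=0, LF[0]=C('P')+0=1+0=1
L[1]='k': occ=0, LF[1]=C('k')+0=6+0=6
L[2]='n': occ=0, LF[2]=C('n')+0=10+0=10
L[3]='a': occ=0, LF[3]=C('a')+0=2+0=2
L[4]='i': occ=0, LF[4]=C('i')+0=5+0=5
L[5]='n': occ=1, LF[5]=C('n')+1=10+1=11
L[6]='c': occ=0, LF[6]=C('c')+0=3+0=3
L[7]='c': occ=1, LF[7]=C('c')+1=3+1=4
L[8]='k': occ=1, LF[8]=C('k')+1=6+1=7
L[9]='$': occ=0, LF[9]=C('$')+0=0+0=0
L[10]='k': occ=2, LF[10]=C('k')+2=6+2=8
L[11]='k': occ=3, LF[11]=C('k')+3=6+3=9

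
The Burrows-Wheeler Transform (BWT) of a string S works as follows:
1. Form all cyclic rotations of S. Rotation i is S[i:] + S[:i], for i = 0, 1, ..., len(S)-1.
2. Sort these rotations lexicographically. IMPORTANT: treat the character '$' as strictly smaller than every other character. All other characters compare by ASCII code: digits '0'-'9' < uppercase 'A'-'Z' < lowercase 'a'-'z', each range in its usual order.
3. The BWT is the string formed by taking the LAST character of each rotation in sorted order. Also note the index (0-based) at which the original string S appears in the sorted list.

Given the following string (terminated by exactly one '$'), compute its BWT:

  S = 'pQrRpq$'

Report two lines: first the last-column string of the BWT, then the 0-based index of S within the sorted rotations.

All 7 rotations (rotation i = S[i:]+S[:i]):
  rot[0] = pQrRpq$
  rot[1] = QrRpq$p
  rot[2] = rRpq$pQ
  rot[3] = Rpq$pQr
  rot[4] = pq$pQrR
  rot[5] = q$pQrRp
  rot[6] = $pQrRpq
Sorted (with $ < everything):
  sorted[0] = $pQrRpq  (last char: 'q')
  sorted[1] = QrRpq$p  (last char: 'p')
  sorted[2] = Rpq$pQr  (last char: 'r')
  sorted[3] = pQrRpq$  (last char: '$')
  sorted[4] = pq$pQrR  (last char: 'R')
  sorted[5] = q$pQrRp  (last char: 'p')
  sorted[6] = rRpq$pQ  (last char: 'Q')
Last column: qpr$RpQ
Original string S is at sorted index 3

Answer: qpr$RpQ
3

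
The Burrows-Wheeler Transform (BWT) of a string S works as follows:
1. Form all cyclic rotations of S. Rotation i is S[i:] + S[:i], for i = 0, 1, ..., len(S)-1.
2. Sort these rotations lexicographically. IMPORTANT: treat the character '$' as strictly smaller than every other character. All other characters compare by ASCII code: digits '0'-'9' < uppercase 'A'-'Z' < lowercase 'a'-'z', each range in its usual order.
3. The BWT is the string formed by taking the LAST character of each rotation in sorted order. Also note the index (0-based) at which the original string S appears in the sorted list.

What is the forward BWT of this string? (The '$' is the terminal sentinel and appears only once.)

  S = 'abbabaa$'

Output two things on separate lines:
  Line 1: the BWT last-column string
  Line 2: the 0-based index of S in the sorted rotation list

All 8 rotations (rotation i = S[i:]+S[:i]):
  rot[0] = abbabaa$
  rot[1] = bbabaa$a
  rot[2] = babaa$ab
  rot[3] = abaa$abb
  rot[4] = baa$abba
  rot[5] = aa$abbab
  rot[6] = a$abbaba
  rot[7] = $abbabaa
Sorted (with $ < everything):
  sorted[0] = $abbabaa  (last char: 'a')
  sorted[1] = a$abbaba  (last char: 'a')
  sorted[2] = aa$abbab  (last char: 'b')
  sorted[3] = abaa$abb  (last char: 'b')
  sorted[4] = abbabaa$  (last char: '$')
  sorted[5] = baa$abba  (last char: 'a')
  sorted[6] = babaa$ab  (last char: 'b')
  sorted[7] = bbabaa$a  (last char: 'a')
Last column: aabb$aba
Original string S is at sorted index 4

Answer: aabb$aba
4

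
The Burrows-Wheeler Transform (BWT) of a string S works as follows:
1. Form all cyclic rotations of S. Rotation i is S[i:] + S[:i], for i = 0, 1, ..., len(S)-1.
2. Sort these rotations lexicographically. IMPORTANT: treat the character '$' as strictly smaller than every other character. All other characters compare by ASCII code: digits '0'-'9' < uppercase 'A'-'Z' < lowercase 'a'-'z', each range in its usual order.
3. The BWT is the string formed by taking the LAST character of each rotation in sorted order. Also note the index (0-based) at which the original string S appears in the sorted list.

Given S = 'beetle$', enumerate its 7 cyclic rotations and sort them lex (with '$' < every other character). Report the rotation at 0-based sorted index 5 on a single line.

All 7 rotations (rotation i = S[i:]+S[:i]):
  rot[0] = beetle$
  rot[1] = eetle$b
  rot[2] = etle$be
  rot[3] = tle$bee
  rot[4] = le$beet
  rot[5] = e$beetl
  rot[6] = $beetle
Sorted (with $ < everything):
  sorted[0] = $beetle
  sorted[1] = beetle$
  sorted[2] = e$beetl
  sorted[3] = eetle$b
  sorted[4] = etle$be
  sorted[5] = le$beet
  sorted[6] = tle$bee
sorted[5] = le$beet

Answer: le$beet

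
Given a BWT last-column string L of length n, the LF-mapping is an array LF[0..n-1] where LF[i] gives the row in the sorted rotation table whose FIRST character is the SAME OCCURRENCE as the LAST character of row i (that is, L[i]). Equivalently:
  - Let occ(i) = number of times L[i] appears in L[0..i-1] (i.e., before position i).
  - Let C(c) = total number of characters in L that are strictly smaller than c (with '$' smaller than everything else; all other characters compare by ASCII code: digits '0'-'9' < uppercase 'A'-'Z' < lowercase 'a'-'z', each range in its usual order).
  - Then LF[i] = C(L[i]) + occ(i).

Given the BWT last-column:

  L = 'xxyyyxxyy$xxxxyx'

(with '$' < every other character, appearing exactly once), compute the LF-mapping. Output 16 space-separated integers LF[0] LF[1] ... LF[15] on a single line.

Answer: 1 2 10 11 12 3 4 13 14 0 5 6 7 8 15 9

Derivation:
Char counts: '$':1, 'x':9, 'y':6
C (first-col start): C('$')=0, C('x')=1, C('y')=10
L[0]='x': occ=0, LF[0]=C('x')+0=1+0=1
L[1]='x': occ=1, LF[1]=C('x')+1=1+1=2
L[2]='y': occ=0, LF[2]=C('y')+0=10+0=10
L[3]='y': occ=1, LF[3]=C('y')+1=10+1=11
L[4]='y': occ=2, LF[4]=C('y')+2=10+2=12
L[5]='x': occ=2, LF[5]=C('x')+2=1+2=3
L[6]='x': occ=3, LF[6]=C('x')+3=1+3=4
L[7]='y': occ=3, LF[7]=C('y')+3=10+3=13
L[8]='y': occ=4, LF[8]=C('y')+4=10+4=14
L[9]='$': occ=0, LF[9]=C('$')+0=0+0=0
L[10]='x': occ=4, LF[10]=C('x')+4=1+4=5
L[11]='x': occ=5, LF[11]=C('x')+5=1+5=6
L[12]='x': occ=6, LF[12]=C('x')+6=1+6=7
L[13]='x': occ=7, LF[13]=C('x')+7=1+7=8
L[14]='y': occ=5, LF[14]=C('y')+5=10+5=15
L[15]='x': occ=8, LF[15]=C('x')+8=1+8=9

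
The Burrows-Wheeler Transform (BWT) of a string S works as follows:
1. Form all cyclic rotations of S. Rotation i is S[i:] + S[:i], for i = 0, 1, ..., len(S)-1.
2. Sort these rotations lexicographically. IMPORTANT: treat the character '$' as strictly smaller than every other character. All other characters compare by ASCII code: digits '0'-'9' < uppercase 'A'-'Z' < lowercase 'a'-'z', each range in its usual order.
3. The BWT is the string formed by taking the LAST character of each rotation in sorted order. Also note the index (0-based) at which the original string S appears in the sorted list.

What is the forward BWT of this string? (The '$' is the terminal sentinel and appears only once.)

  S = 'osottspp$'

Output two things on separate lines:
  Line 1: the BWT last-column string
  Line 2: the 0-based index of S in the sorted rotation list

All 9 rotations (rotation i = S[i:]+S[:i]):
  rot[0] = osottspp$
  rot[1] = sottspp$o
  rot[2] = ottspp$os
  rot[3] = ttspp$oso
  rot[4] = tspp$osot
  rot[5] = spp$osott
  rot[6] = pp$osotts
  rot[7] = p$osottsp
  rot[8] = $osottspp
Sorted (with $ < everything):
  sorted[0] = $osottspp  (last char: 'p')
  sorted[1] = osottspp$  (last char: '$')
  sorted[2] = ottspp$os  (last char: 's')
  sorted[3] = p$osottsp  (last char: 'p')
  sorted[4] = pp$osotts  (last char: 's')
  sorted[5] = sottspp$o  (last char: 'o')
  sorted[6] = spp$osott  (last char: 't')
  sorted[7] = tspp$osot  (last char: 't')
  sorted[8] = ttspp$oso  (last char: 'o')
Last column: p$spsotto
Original string S is at sorted index 1

Answer: p$spsotto
1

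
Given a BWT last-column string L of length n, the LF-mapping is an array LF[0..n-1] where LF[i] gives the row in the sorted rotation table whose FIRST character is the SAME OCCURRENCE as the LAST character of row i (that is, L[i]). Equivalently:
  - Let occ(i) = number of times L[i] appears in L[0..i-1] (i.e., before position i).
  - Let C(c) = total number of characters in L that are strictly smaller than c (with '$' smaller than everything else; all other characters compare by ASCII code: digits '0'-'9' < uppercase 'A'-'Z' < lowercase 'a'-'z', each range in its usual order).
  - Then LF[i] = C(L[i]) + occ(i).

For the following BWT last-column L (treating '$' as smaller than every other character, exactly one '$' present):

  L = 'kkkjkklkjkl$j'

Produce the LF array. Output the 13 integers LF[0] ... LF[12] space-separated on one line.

Answer: 4 5 6 1 7 8 11 9 2 10 12 0 3

Derivation:
Char counts: '$':1, 'j':3, 'k':7, 'l':2
C (first-col start): C('$')=0, C('j')=1, C('k')=4, C('l')=11
L[0]='k': occ=0, LF[0]=C('k')+0=4+0=4
L[1]='k': occ=1, LF[1]=C('k')+1=4+1=5
L[2]='k': occ=2, LF[2]=C('k')+2=4+2=6
L[3]='j': occ=0, LF[3]=C('j')+0=1+0=1
L[4]='k': occ=3, LF[4]=C('k')+3=4+3=7
L[5]='k': occ=4, LF[5]=C('k')+4=4+4=8
L[6]='l': occ=0, LF[6]=C('l')+0=11+0=11
L[7]='k': occ=5, LF[7]=C('k')+5=4+5=9
L[8]='j': occ=1, LF[8]=C('j')+1=1+1=2
L[9]='k': occ=6, LF[9]=C('k')+6=4+6=10
L[10]='l': occ=1, LF[10]=C('l')+1=11+1=12
L[11]='$': occ=0, LF[11]=C('$')+0=0+0=0
L[12]='j': occ=2, LF[12]=C('j')+2=1+2=3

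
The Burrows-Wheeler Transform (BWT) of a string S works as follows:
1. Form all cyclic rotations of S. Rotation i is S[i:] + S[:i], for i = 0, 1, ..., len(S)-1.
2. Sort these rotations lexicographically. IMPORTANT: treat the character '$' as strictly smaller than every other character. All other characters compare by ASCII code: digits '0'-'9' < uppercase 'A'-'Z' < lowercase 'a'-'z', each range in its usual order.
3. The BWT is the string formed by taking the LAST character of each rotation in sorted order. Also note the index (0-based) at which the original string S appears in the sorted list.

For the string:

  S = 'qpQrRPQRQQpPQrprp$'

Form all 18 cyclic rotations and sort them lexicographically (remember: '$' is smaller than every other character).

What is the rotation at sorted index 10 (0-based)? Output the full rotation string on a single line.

Answer: p$qpQrRPQRQQpPQrpr

Derivation:
All 18 rotations (rotation i = S[i:]+S[:i]):
  rot[0] = qpQrRPQRQQpPQrprp$
  rot[1] = pQrRPQRQQpPQrprp$q
  rot[2] = QrRPQRQQpPQrprp$qp
  rot[3] = rRPQRQQpPQrprp$qpQ
  rot[4] = RPQRQQpPQrprp$qpQr
  rot[5] = PQRQQpPQrprp$qpQrR
  rot[6] = QRQQpPQrprp$qpQrRP
  rot[7] = RQQpPQrprp$qpQrRPQ
  rot[8] = QQpPQrprp$qpQrRPQR
  rot[9] = QpPQrprp$qpQrRPQRQ
  rot[10] = pPQrprp$qpQrRPQRQQ
  rot[11] = PQrprp$qpQrRPQRQQp
  rot[12] = Qrprp$qpQrRPQRQQpP
  rot[13] = rprp$qpQrRPQRQQpPQ
  rot[14] = prp$qpQrRPQRQQpPQr
  rot[15] = rp$qpQrRPQRQQpPQrp
  rot[16] = p$qpQrRPQRQQpPQrpr
  rot[17] = $qpQrRPQRQQpPQrprp
Sorted (with $ < everything):
  sorted[0] = $qpQrRPQRQQpPQrprp
  sorted[1] = PQRQQpPQrprp$qpQrR
  sorted[2] = PQrprp$qpQrRPQRQQp
  sorted[3] = QQpPQrprp$qpQrRPQR
  sorted[4] = QRQQpPQrprp$qpQrRP
  sorted[5] = QpPQrprp$qpQrRPQRQ
  sorted[6] = QrRPQRQQpPQrprp$qp
  sorted[7] = Qrprp$qpQrRPQRQQpP
  sorted[8] = RPQRQQpPQrprp$qpQr
  sorted[9] = RQQpPQrprp$qpQrRPQ
  sorted[10] = p$qpQrRPQRQQpPQrpr
  sorted[11] = pPQrprp$qpQrRPQRQQ
  sorted[12] = pQrRPQRQQpPQrprp$q
  sorted[13] = prp$qpQrRPQRQQpPQr
  sorted[14] = qpQrRPQRQQpPQrprp$
  sorted[15] = rRPQRQQpPQrprp$qpQ
  sorted[16] = rp$qpQrRPQRQQpPQrp
  sorted[17] = rprp$qpQrRPQRQQpPQ
sorted[10] = p$qpQrRPQRQQpPQrpr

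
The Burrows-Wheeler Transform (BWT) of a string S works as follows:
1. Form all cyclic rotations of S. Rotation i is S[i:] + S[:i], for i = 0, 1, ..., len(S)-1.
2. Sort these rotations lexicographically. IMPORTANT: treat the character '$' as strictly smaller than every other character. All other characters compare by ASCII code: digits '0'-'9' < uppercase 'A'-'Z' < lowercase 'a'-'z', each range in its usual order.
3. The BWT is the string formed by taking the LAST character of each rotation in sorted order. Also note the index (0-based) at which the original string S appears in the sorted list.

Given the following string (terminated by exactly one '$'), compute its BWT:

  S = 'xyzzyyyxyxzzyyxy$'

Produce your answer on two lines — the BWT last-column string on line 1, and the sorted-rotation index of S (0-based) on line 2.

Answer: yyy$yxyyxzyzxzzxy
3

Derivation:
All 17 rotations (rotation i = S[i:]+S[:i]):
  rot[0] = xyzzyyyxyxzzyyxy$
  rot[1] = yzzyyyxyxzzyyxy$x
  rot[2] = zzyyyxyxzzyyxy$xy
  rot[3] = zyyyxyxzzyyxy$xyz
  rot[4] = yyyxyxzzyyxy$xyzz
  rot[5] = yyxyxzzyyxy$xyzzy
  rot[6] = yxyxzzyyxy$xyzzyy
  rot[7] = xyxzzyyxy$xyzzyyy
  rot[8] = yxzzyyxy$xyzzyyyx
  rot[9] = xzzyyxy$xyzzyyyxy
  rot[10] = zzyyxy$xyzzyyyxyx
  rot[11] = zyyxy$xyzzyyyxyxz
  rot[12] = yyxy$xyzzyyyxyxzz
  rot[13] = yxy$xyzzyyyxyxzzy
  rot[14] = xy$xyzzyyyxyxzzyy
  rot[15] = y$xyzzyyyxyxzzyyx
  rot[16] = $xyzzyyyxyxzzyyxy
Sorted (with $ < everything):
  sorted[0] = $xyzzyyyxyxzzyyxy  (last char: 'y')
  sorted[1] = xy$xyzzyyyxyxzzyy  (last char: 'y')
  sorted[2] = xyxzzyyxy$xyzzyyy  (last char: 'y')
  sorted[3] = xyzzyyyxyxzzyyxy$  (last char: '$')
  sorted[4] = xzzyyxy$xyzzyyyxy  (last char: 'y')
  sorted[5] = y$xyzzyyyxyxzzyyx  (last char: 'x')
  sorted[6] = yxy$xyzzyyyxyxzzy  (last char: 'y')
  sorted[7] = yxyxzzyyxy$xyzzyy  (last char: 'y')
  sorted[8] = yxzzyyxy$xyzzyyyx  (last char: 'x')
  sorted[9] = yyxy$xyzzyyyxyxzz  (last char: 'z')
  sorted[10] = yyxyxzzyyxy$xyzzy  (last char: 'y')
  sorted[11] = yyyxyxzzyyxy$xyzz  (last char: 'z')
  sorted[12] = yzzyyyxyxzzyyxy$x  (last char: 'x')
  sorted[13] = zyyxy$xyzzyyyxyxz  (last char: 'z')
  sorted[14] = zyyyxyxzzyyxy$xyz  (last char: 'z')
  sorted[15] = zzyyxy$xyzzyyyxyx  (last char: 'x')
  sorted[16] = zzyyyxyxzzyyxy$xy  (last char: 'y')
Last column: yyy$yxyyxzyzxzzxy
Original string S is at sorted index 3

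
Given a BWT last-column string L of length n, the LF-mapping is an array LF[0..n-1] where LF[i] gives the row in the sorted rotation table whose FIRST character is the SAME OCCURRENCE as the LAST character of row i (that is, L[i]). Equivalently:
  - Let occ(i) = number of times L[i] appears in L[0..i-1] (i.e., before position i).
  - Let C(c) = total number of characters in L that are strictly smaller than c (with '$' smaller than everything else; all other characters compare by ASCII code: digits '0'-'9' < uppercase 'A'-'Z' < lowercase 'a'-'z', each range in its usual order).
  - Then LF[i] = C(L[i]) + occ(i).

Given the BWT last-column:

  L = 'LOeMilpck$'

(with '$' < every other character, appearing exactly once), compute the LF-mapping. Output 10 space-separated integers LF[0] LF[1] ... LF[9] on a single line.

Answer: 1 3 5 2 6 8 9 4 7 0

Derivation:
Char counts: '$':1, 'L':1, 'M':1, 'O':1, 'c':1, 'e':1, 'i':1, 'k':1, 'l':1, 'p':1
C (first-col start): C('$')=0, C('L')=1, C('M')=2, C('O')=3, C('c')=4, C('e')=5, C('i')=6, C('k')=7, C('l')=8, C('p')=9
L[0]='L': occ=0, LF[0]=C('L')+0=1+0=1
L[1]='O': occ=0, LF[1]=C('O')+0=3+0=3
L[2]='e': occ=0, LF[2]=C('e')+0=5+0=5
L[3]='M': occ=0, LF[3]=C('M')+0=2+0=2
L[4]='i': occ=0, LF[4]=C('i')+0=6+0=6
L[5]='l': occ=0, LF[5]=C('l')+0=8+0=8
L[6]='p': occ=0, LF[6]=C('p')+0=9+0=9
L[7]='c': occ=0, LF[7]=C('c')+0=4+0=4
L[8]='k': occ=0, LF[8]=C('k')+0=7+0=7
L[9]='$': occ=0, LF[9]=C('$')+0=0+0=0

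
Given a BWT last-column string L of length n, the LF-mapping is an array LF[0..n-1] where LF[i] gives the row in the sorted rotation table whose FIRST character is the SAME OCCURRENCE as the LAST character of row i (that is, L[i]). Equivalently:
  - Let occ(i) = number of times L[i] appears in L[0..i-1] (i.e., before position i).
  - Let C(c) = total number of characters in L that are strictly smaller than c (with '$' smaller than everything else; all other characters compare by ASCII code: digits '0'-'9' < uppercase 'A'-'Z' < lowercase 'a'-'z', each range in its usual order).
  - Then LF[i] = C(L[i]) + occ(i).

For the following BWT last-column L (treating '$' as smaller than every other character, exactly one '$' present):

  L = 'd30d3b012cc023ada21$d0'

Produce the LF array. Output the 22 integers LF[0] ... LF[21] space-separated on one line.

Answer: 18 10 1 19 11 15 2 5 7 16 17 3 8 12 13 20 14 9 6 0 21 4

Derivation:
Char counts: '$':1, '0':4, '1':2, '2':3, '3':3, 'a':2, 'b':1, 'c':2, 'd':4
C (first-col start): C('$')=0, C('0')=1, C('1')=5, C('2')=7, C('3')=10, C('a')=13, C('b')=15, C('c')=16, C('d')=18
L[0]='d': occ=0, LF[0]=C('d')+0=18+0=18
L[1]='3': occ=0, LF[1]=C('3')+0=10+0=10
L[2]='0': occ=0, LF[2]=C('0')+0=1+0=1
L[3]='d': occ=1, LF[3]=C('d')+1=18+1=19
L[4]='3': occ=1, LF[4]=C('3')+1=10+1=11
L[5]='b': occ=0, LF[5]=C('b')+0=15+0=15
L[6]='0': occ=1, LF[6]=C('0')+1=1+1=2
L[7]='1': occ=0, LF[7]=C('1')+0=5+0=5
L[8]='2': occ=0, LF[8]=C('2')+0=7+0=7
L[9]='c': occ=0, LF[9]=C('c')+0=16+0=16
L[10]='c': occ=1, LF[10]=C('c')+1=16+1=17
L[11]='0': occ=2, LF[11]=C('0')+2=1+2=3
L[12]='2': occ=1, LF[12]=C('2')+1=7+1=8
L[13]='3': occ=2, LF[13]=C('3')+2=10+2=12
L[14]='a': occ=0, LF[14]=C('a')+0=13+0=13
L[15]='d': occ=2, LF[15]=C('d')+2=18+2=20
L[16]='a': occ=1, LF[16]=C('a')+1=13+1=14
L[17]='2': occ=2, LF[17]=C('2')+2=7+2=9
L[18]='1': occ=1, LF[18]=C('1')+1=5+1=6
L[19]='$': occ=0, LF[19]=C('$')+0=0+0=0
L[20]='d': occ=3, LF[20]=C('d')+3=18+3=21
L[21]='0': occ=3, LF[21]=C('0')+3=1+3=4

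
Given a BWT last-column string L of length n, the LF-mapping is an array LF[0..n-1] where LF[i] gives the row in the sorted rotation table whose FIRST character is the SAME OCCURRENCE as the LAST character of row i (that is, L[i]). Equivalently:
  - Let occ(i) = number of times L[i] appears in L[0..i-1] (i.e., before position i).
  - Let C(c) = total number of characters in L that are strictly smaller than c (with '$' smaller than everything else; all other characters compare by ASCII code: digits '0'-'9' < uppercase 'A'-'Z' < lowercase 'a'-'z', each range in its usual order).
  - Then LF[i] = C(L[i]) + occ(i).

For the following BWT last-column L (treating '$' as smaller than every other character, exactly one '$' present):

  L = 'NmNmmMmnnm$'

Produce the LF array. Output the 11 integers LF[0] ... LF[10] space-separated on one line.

Char counts: '$':1, 'M':1, 'N':2, 'm':5, 'n':2
C (first-col start): C('$')=0, C('M')=1, C('N')=2, C('m')=4, C('n')=9
L[0]='N': occ=0, LF[0]=C('N')+0=2+0=2
L[1]='m': occ=0, LF[1]=C('m')+0=4+0=4
L[2]='N': occ=1, LF[2]=C('N')+1=2+1=3
L[3]='m': occ=1, LF[3]=C('m')+1=4+1=5
L[4]='m': occ=2, LF[4]=C('m')+2=4+2=6
L[5]='M': occ=0, LF[5]=C('M')+0=1+0=1
L[6]='m': occ=3, LF[6]=C('m')+3=4+3=7
L[7]='n': occ=0, LF[7]=C('n')+0=9+0=9
L[8]='n': occ=1, LF[8]=C('n')+1=9+1=10
L[9]='m': occ=4, LF[9]=C('m')+4=4+4=8
L[10]='$': occ=0, LF[10]=C('$')+0=0+0=0

Answer: 2 4 3 5 6 1 7 9 10 8 0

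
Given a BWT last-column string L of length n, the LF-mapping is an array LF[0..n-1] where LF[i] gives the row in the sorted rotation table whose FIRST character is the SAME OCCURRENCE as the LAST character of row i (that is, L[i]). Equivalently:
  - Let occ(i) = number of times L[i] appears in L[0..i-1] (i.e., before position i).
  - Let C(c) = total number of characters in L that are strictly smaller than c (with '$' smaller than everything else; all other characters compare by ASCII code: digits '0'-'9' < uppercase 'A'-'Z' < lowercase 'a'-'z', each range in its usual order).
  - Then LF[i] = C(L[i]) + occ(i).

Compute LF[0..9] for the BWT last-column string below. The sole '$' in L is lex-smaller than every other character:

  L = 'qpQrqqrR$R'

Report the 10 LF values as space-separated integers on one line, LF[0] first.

Char counts: '$':1, 'Q':1, 'R':2, 'p':1, 'q':3, 'r':2
C (first-col start): C('$')=0, C('Q')=1, C('R')=2, C('p')=4, C('q')=5, C('r')=8
L[0]='q': occ=0, LF[0]=C('q')+0=5+0=5
L[1]='p': occ=0, LF[1]=C('p')+0=4+0=4
L[2]='Q': occ=0, LF[2]=C('Q')+0=1+0=1
L[3]='r': occ=0, LF[3]=C('r')+0=8+0=8
L[4]='q': occ=1, LF[4]=C('q')+1=5+1=6
L[5]='q': occ=2, LF[5]=C('q')+2=5+2=7
L[6]='r': occ=1, LF[6]=C('r')+1=8+1=9
L[7]='R': occ=0, LF[7]=C('R')+0=2+0=2
L[8]='$': occ=0, LF[8]=C('$')+0=0+0=0
L[9]='R': occ=1, LF[9]=C('R')+1=2+1=3

Answer: 5 4 1 8 6 7 9 2 0 3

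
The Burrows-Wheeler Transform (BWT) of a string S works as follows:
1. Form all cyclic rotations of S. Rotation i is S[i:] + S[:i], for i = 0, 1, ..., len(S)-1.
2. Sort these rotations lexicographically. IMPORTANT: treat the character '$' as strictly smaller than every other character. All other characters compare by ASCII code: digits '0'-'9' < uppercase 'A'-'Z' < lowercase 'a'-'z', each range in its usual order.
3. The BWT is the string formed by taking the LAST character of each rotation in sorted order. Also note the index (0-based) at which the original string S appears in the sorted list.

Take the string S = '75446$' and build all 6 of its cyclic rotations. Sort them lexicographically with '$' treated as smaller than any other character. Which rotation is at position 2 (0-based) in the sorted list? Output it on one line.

Answer: 46$754

Derivation:
All 6 rotations (rotation i = S[i:]+S[:i]):
  rot[0] = 75446$
  rot[1] = 5446$7
  rot[2] = 446$75
  rot[3] = 46$754
  rot[4] = 6$7544
  rot[5] = $75446
Sorted (with $ < everything):
  sorted[0] = $75446
  sorted[1] = 446$75
  sorted[2] = 46$754
  sorted[3] = 5446$7
  sorted[4] = 6$7544
  sorted[5] = 75446$
sorted[2] = 46$754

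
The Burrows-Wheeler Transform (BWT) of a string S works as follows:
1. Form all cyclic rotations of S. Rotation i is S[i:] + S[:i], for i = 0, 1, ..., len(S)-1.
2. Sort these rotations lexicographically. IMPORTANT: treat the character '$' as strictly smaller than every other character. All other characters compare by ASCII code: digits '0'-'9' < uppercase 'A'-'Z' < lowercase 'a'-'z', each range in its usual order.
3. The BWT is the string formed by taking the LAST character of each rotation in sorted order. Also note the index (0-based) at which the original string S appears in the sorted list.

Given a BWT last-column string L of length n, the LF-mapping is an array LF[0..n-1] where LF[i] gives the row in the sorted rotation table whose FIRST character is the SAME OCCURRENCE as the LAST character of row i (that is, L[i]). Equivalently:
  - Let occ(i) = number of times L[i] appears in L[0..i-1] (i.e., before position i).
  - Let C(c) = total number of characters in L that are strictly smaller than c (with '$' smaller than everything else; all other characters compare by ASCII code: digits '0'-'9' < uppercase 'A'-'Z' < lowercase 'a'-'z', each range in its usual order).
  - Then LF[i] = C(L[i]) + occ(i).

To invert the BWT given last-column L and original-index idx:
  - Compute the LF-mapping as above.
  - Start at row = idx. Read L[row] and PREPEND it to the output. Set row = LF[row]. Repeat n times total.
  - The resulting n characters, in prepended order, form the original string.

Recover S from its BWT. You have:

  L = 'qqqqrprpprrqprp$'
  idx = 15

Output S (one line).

Answer: rrqpqpqpprqrprq$

Derivation:
LF mapping: 6 7 8 9 11 1 12 2 3 13 14 10 4 15 5 0
Walk LF starting at row 15, prepending L[row]:
  step 1: row=15, L[15]='$', prepend. Next row=LF[15]=0
  step 2: row=0, L[0]='q', prepend. Next row=LF[0]=6
  step 3: row=6, L[6]='r', prepend. Next row=LF[6]=12
  step 4: row=12, L[12]='p', prepend. Next row=LF[12]=4
  step 5: row=4, L[4]='r', prepend. Next row=LF[4]=11
  step 6: row=11, L[11]='q', prepend. Next row=LF[11]=10
  step 7: row=10, L[10]='r', prepend. Next row=LF[10]=14
  step 8: row=14, L[14]='p', prepend. Next row=LF[14]=5
  step 9: row=5, L[5]='p', prepend. Next row=LF[5]=1
  step 10: row=1, L[1]='q', prepend. Next row=LF[1]=7
  step 11: row=7, L[7]='p', prepend. Next row=LF[7]=2
  step 12: row=2, L[2]='q', prepend. Next row=LF[2]=8
  step 13: row=8, L[8]='p', prepend. Next row=LF[8]=3
  step 14: row=3, L[3]='q', prepend. Next row=LF[3]=9
  step 15: row=9, L[9]='r', prepend. Next row=LF[9]=13
  step 16: row=13, L[13]='r', prepend. Next row=LF[13]=15
Reversed output: rrqpqpqpprqrprq$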